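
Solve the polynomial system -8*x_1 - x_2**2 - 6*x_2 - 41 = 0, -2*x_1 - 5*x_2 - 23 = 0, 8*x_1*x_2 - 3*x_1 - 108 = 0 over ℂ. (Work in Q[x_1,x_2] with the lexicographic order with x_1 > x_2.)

{(-4, -3)}

Compute a lex Gröbner basis by Buchberger's algorithm.
f_1 = -8*x_1 - x_2**2 - 6*x_2 - 41, LT = x_1.
f_2 = -2*x_1 - 5*x_2 - 23, LT = x_1.
f_3 = 8*x_1*x_2 - 3*x_1 - 108, LT = x_1*x_2.

S(f_1,f_2): lcm = x_1. S = 1/8*x_2**2 - 7/4*x_2 - 51/8.
  leading term x_2**2: no divisor's leading term divides it; move 1/8*x_2**2 to the remainder.
  leading term x_2: no divisor's leading term divides it; move -7/4*x_2 to the remainder.
  leading term 1: no divisor's leading term divides it; move -51/8 to the remainder.
  remainder 1/8*x_2**2 - 7/4*x_2 - 51/8 ≠ 0; add h_4 = 1/8*x_2**2 - 7/4*x_2 - 51/8 to the basis.

S(f_1,f_3): lcm = x_1*x_2. S = 3/8*x_1 + 1/8*x_2**3 + 3/4*x_2**2 + 41/8*x_2 + 27/2.
  leading term x_1: subtract (-3/64)·f_1 from 3/8*x_1 + 1/8*x_2**3 + 3/4*x_2**2 + 41/8*x_2 + 27/2 → 1/8*x_2**3 + 45/64*x_2**2 + 155/32*x_2 + 741/64
  leading term x_2**3: subtract (x_2)·h_4 from 1/8*x_2**3 + 45/64*x_2**2 + 155/32*x_2 + 741/64 → 157/64*x_2**2 + 359/32*x_2 + 741/64
  leading term x_2**2: subtract (157/8)·h_4 from 157/64*x_2**2 + 359/32*x_2 + 741/64 → 729/16*x_2 + 2187/16
  leading term x_2: no divisor's leading term divides it; move 729/16*x_2 to the remainder.
  leading term 1: no divisor's leading term divides it; move 2187/16 to the remainder.
  remainder 729/16*x_2 + 2187/16 ≠ 0; add h_5 = 729/16*x_2 + 2187/16 to the basis.

S(f_2,f_3): lcm = x_1*x_2. S = 3/8*x_1 + 5/2*x_2**2 + 23/2*x_2 + 27/2.
  leading term x_1: subtract (-3/64)·f_1 from 3/8*x_1 + 5/2*x_2**2 + 23/2*x_2 + 27/2 → 157/64*x_2**2 + 359/32*x_2 + 741/64
  leading term x_2**2: subtract (157/8)·h_4 from 157/64*x_2**2 + 359/32*x_2 + 741/64 → 729/16*x_2 + 2187/16
  leading term x_2: subtract (1)·h_5 from 729/16*x_2 + 2187/16 → 0
  remainder 0.

S(f_1,h_4): leading monomials are coprime, so the S-polynomial reduces to 0 (Buchberger's first criterion).
S(f_2,h_4): leading monomials are coprime, so the S-polynomial reduces to 0 (Buchberger's first criterion).
S(f_3,h_4): lcm = x_1*x_2**2. S = 109/8*x_1*x_2 + 51*x_1 - 27/2*x_2.
  leading term x_1*x_2: subtract (-109/64*x_2)·f_1 from 109/8*x_1*x_2 + 51*x_1 - 27/2*x_2 → 51*x_1 - 109/64*x_2**3 - 327/32*x_2**2 - 5333/64*x_2
  leading term x_1: subtract (-51/8)·f_1 from 51*x_1 - 109/64*x_2**3 - 327/32*x_2**2 - 5333/64*x_2 → -109/64*x_2**3 - 531/32*x_2**2 - 7781/64*x_2 - 2091/8
  leading term x_2**3: subtract (-109/8*x_2)·h_4 from -109/64*x_2**3 - 531/32*x_2**2 - 7781/64*x_2 - 2091/8 → -647/16*x_2**2 - 3335/16*x_2 - 2091/8
  leading term x_2**2: subtract (-647/2)·h_4 from -647/16*x_2**2 - 3335/16*x_2 - 2091/8 → -12393/16*x_2 - 37179/16
  leading term x_2: subtract (-17)·h_5 from -12393/16*x_2 - 37179/16 → 0
  remainder 0.

S(f_1,h_5): leading monomials are coprime, so the S-polynomial reduces to 0 (Buchberger's first criterion).
S(f_2,h_5): leading monomials are coprime, so the S-polynomial reduces to 0 (Buchberger's first criterion).
S(f_3,h_5): lcm = x_1*x_2. S = -27/8*x_1 - 27/2.
  leading term x_1: subtract (27/64)·f_1 from -27/8*x_1 - 27/2 → 27/64*x_2**2 + 81/32*x_2 + 243/64
  leading term x_2**2: subtract (27/8)·h_4 from 27/64*x_2**2 + 81/32*x_2 + 243/64 → 135/16*x_2 + 405/16
  leading term x_2: subtract (5/27)·h_5 from 135/16*x_2 + 405/16 → 0
  remainder 0.

S(h_4,h_5): lcm = x_2**2. S = -17*x_2 - 51.
  leading term x_2: subtract (-272/729)·h_5 from -17*x_2 - 51 → 0
  remainder 0.

Every S-polynomial of the final basis reduces to 0, so we have a Gröbner basis.
Inter-reduce: drop elements whose leading term is divisible by another's, tail-reduce, and make monic.
Reduced Gröbner basis: {x_1 + 4, x_2 + 3}.

The lex basis is triangular: the last element involves only x_2. Solving x_2 + 3 = 0 gives x_2 ∈ {-3}; substituting each value into the earlier elements determines the remaining variables.
  x_2 = -3: the earlier basis element becomes x_1 + 4 = 0, giving x_1 = -4 — point (-4, -3).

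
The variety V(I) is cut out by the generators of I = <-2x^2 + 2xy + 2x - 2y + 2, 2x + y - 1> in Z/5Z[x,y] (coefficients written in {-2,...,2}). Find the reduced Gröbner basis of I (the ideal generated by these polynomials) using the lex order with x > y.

G = {x - 2y + 2, y^2 - y}

f_1 = -2x^2 + 2xy + 2x - 2y + 2, LT = x^2.
f_2 = 2x + y - 1, LT = x.

S(f_1,f_2): lcm = x^2. S = xy + 2x + y - 1.
  leading term xy: subtract (-2y)·f_2 from xy + 2x + y - 1 → 2x + 2y^2 - y - 1
  leading term x: subtract (1)·f_2 from 2x + 2y^2 - y - 1 → 2y^2 - 2y
  leading term y^2: no divisor's leading term divides it; move 2y^2 to the remainder.
  leading term y: no divisor's leading term divides it; move -2y to the remainder.
  remainder 2y^2 - 2y ≠ 0; add g_3 = 2y^2 - 2y to the basis.

S(f_1,g_3): leading monomials are coprime, so the S-polynomial reduces to 0 (Buchberger's first criterion).
S(f_2,g_3): leading monomials are coprime, so the S-polynomial reduces to 0 (Buchberger's first criterion).
Every S-polynomial of the final basis reduces to 0, so we have a Gröbner basis.
Inter-reduce: drop elements whose leading term is divisible by another's, tail-reduce, and make monic.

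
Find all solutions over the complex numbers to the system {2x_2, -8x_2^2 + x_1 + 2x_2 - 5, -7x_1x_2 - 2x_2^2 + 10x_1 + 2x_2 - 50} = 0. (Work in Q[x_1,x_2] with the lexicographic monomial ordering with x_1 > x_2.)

{(5, 0)}

Compute a lex Gröbner basis by Buchberger's algorithm.
f_1 = 2x_2, LT = x_2.
f_2 = x_1 - 8x_2^2 + 2x_2 - 5, LT = x_1.
f_3 = -7x_1x_2 + 10x_1 - 2x_2^2 + 2x_2 - 50, LT = x_1x_2.

The S-polynomials (S(f_1,f_2), S(f_1,f_3), S(f_2,f_3)) all reduce to 0 modulo the current basis, so we have a Gröbner basis.
Inter-reduce: drop elements whose leading term is divisible by another's, tail-reduce, and make monic.
Reduced Gröbner basis: {x_1 - 5, x_2}.

A lex Gröbner basis eliminates variables successively. Here x_2 depends only on x_2, with roots {0}; lifting each root through the earlier basis elements recovers the full solutions.
  x_2 = 0: the earlier basis element becomes x_1 - 5 = 0, giving x_1 = 5 — point (5, 0).
Check: every point annihilates each of the original generators.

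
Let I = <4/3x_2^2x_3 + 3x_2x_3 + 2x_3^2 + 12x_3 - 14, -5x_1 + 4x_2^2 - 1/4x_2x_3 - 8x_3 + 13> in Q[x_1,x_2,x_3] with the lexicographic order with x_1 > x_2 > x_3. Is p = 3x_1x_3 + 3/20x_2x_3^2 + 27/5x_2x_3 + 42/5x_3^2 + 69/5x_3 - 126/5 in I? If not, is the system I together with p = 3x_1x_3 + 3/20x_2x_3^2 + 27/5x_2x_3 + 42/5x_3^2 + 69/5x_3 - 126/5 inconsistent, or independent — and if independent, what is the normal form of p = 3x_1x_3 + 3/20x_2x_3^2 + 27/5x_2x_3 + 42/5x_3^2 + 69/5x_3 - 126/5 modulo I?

3x_1x_3 + 3/20x_2x_3^2 + 27/5x_2x_3 + 42/5x_3^2 + 69/5x_3 - 126/5 lies in I (it reduces to 0).

First compute the reduced Gröbner basis of I by Buchberger's algorithm.
f_1 = 4/3x_2^2x_3 + 3x_2x_3 + 2x_3^2 + 12x_3 - 14, LT = x_2^2x_3.
f_2 = -5x_1 + 4x_2^2 - 1/4x_2x_3 - 8x_3 + 13, LT = x_1.

The S-polynomials (S(f_1,f_2)) all reduce to 0 modulo the current basis, so we have a Gröbner basis.
Inter-reduce: drop elements whose leading term is divisible by another's, tail-reduce, and make monic.
Reduced Gröbner basis: {x_1 - 4/5x_2^2 + 1/20x_2x_3 + 8/5x_3 - 13/5, x_2^2x_3 + 9/4x_2x_3 + 3/2x_3^2 + 9x_3 - 21/2}.
Label its elements g_1 = x_1 - 4/5x_2^2 + 1/20x_2x_3 + 8/5x_3 - 13/5, g_2 = x_2^2x_3 + 9/4x_2x_3 + 3/2x_3^2 + 9x_3 - 21/2.

Reduce p = 3x_1x_3 + 3/20x_2x_3^2 + 27/5x_2x_3 + 42/5x_3^2 + 69/5x_3 - 126/5 modulo G:
  leading term x_1x_3: subtract (3x_3)·g_1 from 3x_1x_3 + 3/20x_2x_3^2 + 27/5x_2x_3 + 42/5x_3^2 + 69/5x_3 - 126/5 → 12/5x_2^2x_3 + 27/5x_2x_3 + 18/5x_3^2 + 108/5x_3 - 126/5
  leading term x_2^2x_3: subtract (12/5)·g_2 from 12/5x_2^2x_3 + 27/5x_2x_3 + 18/5x_3^2 + 108/5x_3 - 126/5 → 0
  normal form = 0.
Since the normal form is 0, p ∈ I.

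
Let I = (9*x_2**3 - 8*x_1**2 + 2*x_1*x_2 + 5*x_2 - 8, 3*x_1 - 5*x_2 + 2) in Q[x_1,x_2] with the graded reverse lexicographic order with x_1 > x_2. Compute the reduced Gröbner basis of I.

G = {x_2**3 - 170/81*x_2**2 + 193/81*x_2 - 104/81, x_1 - 5/3*x_2 + 2/3}

f_1 = 9*x_2**3 - 8*x_1**2 + 2*x_1*x_2 + 5*x_2 - 8, LT = x_2**3.
f_2 = 3*x_1 - 5*x_2 + 2, LT = x_1.

The S-polynomials (S(f_1,f_2)) all reduce to 0 modulo the current basis, so we have a Gröbner basis.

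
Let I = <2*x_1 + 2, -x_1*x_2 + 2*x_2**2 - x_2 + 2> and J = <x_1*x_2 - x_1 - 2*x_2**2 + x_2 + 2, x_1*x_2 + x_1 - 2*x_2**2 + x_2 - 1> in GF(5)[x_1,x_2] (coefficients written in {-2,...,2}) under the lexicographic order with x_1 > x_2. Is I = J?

Yes, the ideals are equal.

Since reduced Gröbner bases are canonical representatives of ideals under a given ordering, it suffices to compute and compare them.
Buchberger on the first generating set:
f_1 = 2*x_1 + 2, LT = x_1.
f_2 = -x_1*x_2 + 2*x_2**2 - x_2 + 2, LT = x_1*x_2.

S(f_1,f_2): lcm = x_1*x_2. S = 2*x_2**2 + 2.
  leading term x_2**2: no divisor's leading term divides it; move 2*x_2**2 to the remainder.
  leading term 1: no divisor's leading term divides it; move 2 to the remainder.
  remainder 2*x_2**2 + 2 ≠ 0; add g_3 = 2*x_2**2 + 2 to the basis.

The other S-polynomials (S(f_1,g_3), S(f_2,g_3)) all reduce to 0 modulo the current basis, so we have a Gröbner basis.
Inter-reduce: drop elements whose leading term is divisible by another's, tail-reduce, and make monic.
Reduced Gröbner basis: {x_1 + 1, x_2**2 + 1}.

Buchberger on the second generating set:
h_1 = x_1*x_2 - x_1 - 2*x_2**2 + x_2 + 2, LT = x_1*x_2.
h_2 = x_1*x_2 + x_1 - 2*x_2**2 + x_2 - 1, LT = x_1*x_2.

S(h_1,h_2): lcm = x_1*x_2. S = -2*x_1 - 2.
  leading term x_1: no divisor's leading term divides it; move -2*x_1 to the remainder.
  leading term 1: no divisor's leading term divides it; move -2 to the remainder.
  remainder -2*x_1 - 2 ≠ 0; add k_3 = -2*x_1 - 2 to the basis.

S(h_1,k_3): lcm = x_1*x_2. S = -x_1 - 2*x_2**2 + 2.
  leading term x_1: subtract (-2)·k_3 from -x_1 - 2*x_2**2 + 2 → -2*x_2**2 - 2
  leading term x_2**2: no divisor's leading term divides it; move -2*x_2**2 to the remainder.
  leading term 1: no divisor's leading term divides it; move -2 to the remainder.
  remainder -2*x_2**2 - 2 ≠ 0; add k_4 = -2*x_2**2 - 2 to the basis.

The other S-polynomials (S(h_2,k_3), S(h_1,k_4), S(h_2,k_4), S(k_3,k_4)) all reduce to 0 modulo the current basis, so we have a Gröbner basis.
Inter-reduce: drop elements whose leading term is divisible by another's, tail-reduce, and make monic.
Reduced Gröbner basis: {x_1 + 1, x_2**2 + 1}.

These coincide, so the ideals are equal.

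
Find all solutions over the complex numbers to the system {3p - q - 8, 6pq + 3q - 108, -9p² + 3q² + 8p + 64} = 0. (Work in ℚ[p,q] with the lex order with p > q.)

Compute a lex Gröbner basis by Buchberger's algorithm.
f_1 = 3p - q - 8, LT = p.
f_2 = 6pq + 3q - 108, LT = pq.
f_3 = -9p² + 8p + 3q² + 64, LT = p².

S(f_1,f_2): lcm = pq. S = -⅓q² - 19/6q + 18.
  leading term q²: no divisor's leading term divides it; move -⅓q² to the remainder.
  leading term q: no divisor's leading term divides it; move -19/6q to the remainder.
  leading term 1: no divisor's leading term divides it; move 18 to the remainder.
  remainder -⅓q² - 19/6q + 18 ≠ 0; add h_4 = -⅓q² - 19/6q + 18 to the basis.

S(f_1,f_3): lcm = p². S = -⅓pq - 16/9p + ⅓q² + 64/9.
  leading term pq: subtract (-1/9q)·f_1 from -⅓pq - 16/9p + ⅓q² + 64/9 → -16/9p + 2/9q² - 8/9q + 64/9
  leading term p: subtract (-16/27)·f_1 from -16/9p + 2/9q² - 8/9q + 64/9 → 2/9q² - 40/27q + 64/27
  leading term q²: subtract (-⅔)·h_4 from 2/9q² - 40/27q + 64/27 → -97/27q + 388/27
  leading term q: no divisor's leading term divides it; move -97/27q to the remainder.
  leading term 1: no divisor's leading term divides it; move 388/27 to the remainder.
  remainder -97/27q + 388/27 ≠ 0; add h_5 = -97/27q + 388/27 to the basis.

The other S-polynomials (S(f_2,f_3), S(f_1,h_4), S(f_2,h_4), S(f_3,h_4), S(f_1,h_5), S(f_2,h_5), S(f_3,h_5), S(h_4,h_5)) all reduce to 0 modulo the current basis, so we have a Gröbner basis.
Inter-reduce: drop elements whose leading term is divisible by another's, tail-reduce, and make monic.
Reduced Gröbner basis: {p - 4, q - 4}.

Elimination: the polynomial q - 4 lies in the elimination ideal for q, so q ∈ {4}. For each such q, the remaining basis elements (now univariate) give the rest of the solution.
  q = 4: the earlier basis element becomes p - 4 = 0, giving p = 4 — point (4, 4).
Substituting each solution back into the original system confirms all equations vanish.

{(4, 4)}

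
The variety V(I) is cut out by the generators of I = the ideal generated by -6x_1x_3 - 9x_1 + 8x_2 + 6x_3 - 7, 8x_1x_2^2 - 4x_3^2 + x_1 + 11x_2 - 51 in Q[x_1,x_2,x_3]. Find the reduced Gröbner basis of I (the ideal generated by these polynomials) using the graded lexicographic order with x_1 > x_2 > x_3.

G = {x_1x_2^2 - 1/2x_3^2 + 1/8x_1 + 11/8x_2 - 51/8, x_2^3 + 3/4x_2^2x_3 - 3/8x_3^3 - 7/8x_2^2 + 33/32x_2x_3 - 9/16x_3^2 + 107/64x_2 - 75/16x_3 - 233/32, x_1x_3 + 3/2x_1 - 4/3x_2 - x_3 + 7/6}

This is the nonlinear analogue of row-reducing a linear system.

f_1 = -6x_1x_3 - 9x_1 + 8x_2 + 6x_3 - 7, LT = x_1x_3.
f_2 = 8x_1x_2^2 - 4x_3^2 + x_1 + 11x_2 - 51, LT = x_1x_2^2.

S(f_1,f_2): lcm = x_1x_2^2x_3. S = 3/2x_1x_2^2 - 4/3x_2^3 - x_2^2x_3 + 1/2x_3^3 - 1/8x_1x_3 + 7/6x_2^2 - 11/8x_2x_3 + 51/8x_3.
  reduce S modulo (f_1, f_2):
  remainder -4/3x_2^3 - x_2^2x_3 + 1/2x_3^3 + 7/6x_2^2 - 11/8x_2x_3 + 3/4x_3^2 - 107/48x_2 + 25/4x_3 + 233/24 ≠ 0; add g_3 = -4/3x_2^3 - x_2^2x_3 + 1/2x_3^3 + 7/6x_2^2 - 11/8x_2x_3 + 3/4x_3^2 - 107/48x_2 + 25/4x_3 + 233/24 to the basis.

The other S-polynomials (S(f_1,g_3), S(f_2,g_3)) all reduce to 0 modulo the current basis, so we have a Gröbner basis.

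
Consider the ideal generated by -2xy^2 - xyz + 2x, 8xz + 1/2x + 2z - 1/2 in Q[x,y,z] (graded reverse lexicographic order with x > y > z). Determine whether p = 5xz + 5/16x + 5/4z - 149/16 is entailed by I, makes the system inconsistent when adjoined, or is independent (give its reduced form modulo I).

First compute the reduced Gröbner basis of I by Buchberger's algorithm.
f_1 = -2xy^2 - xyz + 2x, LT = xy^2.
f_2 = 8xz + 1/2x + 2z - 1/2, LT = xz.

S(f_1,f_2): lcm = xy^2z. S = 1/2xyz^2 - 1/16xy^2 - 1/4y^2z + 1/16y^2 - xz.
  reduce S modulo (f_1, f_2):
  remainder -1/4y^2z - 1/8yz^2 + 1/16y^2 + 1/32yz + 1/4z - 1/16 ≠ 0; add h_3 = -1/4y^2z - 1/8yz^2 + 1/16y^2 + 1/32yz + 1/4z - 1/16 to the basis.

The other S-polynomials (S(f_1,h_3), S(f_2,h_3)) all reduce to 0 modulo the current basis, so we have a Gröbner basis.
Inter-reduce: drop elements whose leading term is divisible by another's, tail-reduce, and make monic.
Reduced Gröbner basis: {xy^2 - 1/32xy - 1/8yz - x + 1/32y, y^2z + 1/2yz^2 - 1/4y^2 - 1/8yz - z + 1/4, xz + 1/16x + 1/4z - 1/16}.
Label its elements g_1 = xy^2 - 1/32xy - 1/8yz - x + 1/32y, g_2 = y^2z + 1/2yz^2 - 1/4y^2 - 1/8yz - z + 1/4, g_3 = xz + 1/16x + 1/4z - 1/16.

Reduce p = 5xz + 5/16x + 5/4z - 149/16 modulo G:
  leading term xz: subtract (5)·g_3 from 5xz + 5/16x + 5/4z - 149/16 → -9
  leading term 1: no divisor's leading term divides it; move -9 to the remainder.
  normal form = -9.
The normal form is nonzero, so p ∉ I. Since p minus its normal form lies in I, I + (p) = I + (r) where r = -9; decide whether this ideal is the whole ring.
Here r = -9 is a nonzero constant, hence a unit: 1 ∈ I + (p), the Gröbner basis of I + (p) is {1}, and the enlarged system has no common solution — adjoining p is inconsistent.

The remainder on division by a Gröbner basis is unique — it is the normal form.

Adjoining 5xz + 5/16x + 5/4z - 149/16 makes the ideal the whole ring: the system is inconsistent.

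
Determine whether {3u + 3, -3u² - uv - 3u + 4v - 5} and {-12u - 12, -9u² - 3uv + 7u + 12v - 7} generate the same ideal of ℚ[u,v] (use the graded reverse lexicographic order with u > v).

Two ideals are equal iff their reduced Gröbner bases coincide (the reduced basis is unique for a fixed ordering).
Buchberger on the first generating set:
f_1 = 3u + 3, LT = u.
f_2 = -3u² - uv - 3u + 4v - 5, LT = u².

S(f_1,f_2): lcm = u². S = -⅓uv + 4/3v - 5/3.
  reduce S modulo (f_1, f_2):
  remainder 5/3v - 5/3 ≠ 0; add g_3 = 5/3v - 5/3 to the basis.

The other S-polynomials (S(f_1,g_3), S(f_2,g_3)) all reduce to 0 modulo the current basis, so we have a Gröbner basis.
Inter-reduce: drop elements whose leading term is divisible by another's, tail-reduce, and make monic.
Reduced Gröbner basis: {u + 1, v - 1}.

Buchberger on the second generating set:
h_1 = -12u - 12, LT = u.
h_2 = -9u² - 3uv + 7u + 12v - 7, LT = u².

S(h_1,h_2): lcm = u². S = -⅓uv + 16/9u + 4/3v - 7/9.
  reduce S modulo (h_1, h_2):
  remainder 5/3v - 23/9 ≠ 0; add k_3 = 5/3v - 23/9 to the basis.

The other S-polynomials (S(h_1,k_3), S(h_2,k_3)) all reduce to 0 modulo the current basis, so we have a Gröbner basis.
Inter-reduce: drop elements whose leading term is divisible by another's, tail-reduce, and make monic.
Reduced Gröbner basis: {u + 1, v - 23/15}.

These differ, so the ideals are not equal.
The choice of monomial ordering does not affect the verdict — as long as both bases are computed under the same ordering, their equality decides ideal equality.

No, the ideals differ.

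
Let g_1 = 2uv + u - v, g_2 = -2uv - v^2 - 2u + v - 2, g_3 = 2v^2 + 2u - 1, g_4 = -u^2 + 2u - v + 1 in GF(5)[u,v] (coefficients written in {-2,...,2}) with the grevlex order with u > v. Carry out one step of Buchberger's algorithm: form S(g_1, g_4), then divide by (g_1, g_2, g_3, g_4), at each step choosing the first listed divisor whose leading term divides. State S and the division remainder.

S(g_1, g_4) = -2u^2 - uv - v^2 + v; remainder on division = 0.

lcm(LM(g_1), LM(g_4)) = u^2v.
S = (lcm/LT(g_1))·g_1 − (lcm/LT(g_4))·g_4 = -2u^2 - uv - v^2 + v.
Reduce S modulo (g_1, g_2, g_3, g_4) in that order:
  leading term u^2: subtract (2)·g_4 from -2u^2 - uv - v^2 + v → -uv - v^2 + u - 2v - 2
  leading term uv: subtract (2)·g_1 from -uv - v^2 + u - 2v - 2 → -v^2 - u - 2
  leading term v^2: subtract (2)·g_3 from -v^2 - u - 2 → 0
The remainder is 0, so this S-polynomial contributes no new basis element.
This is the inner loop of Buchberger's algorithm — each nonzero remainder becomes a new basis element.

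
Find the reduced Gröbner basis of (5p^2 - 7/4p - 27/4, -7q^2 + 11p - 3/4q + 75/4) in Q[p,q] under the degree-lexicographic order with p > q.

f_1 = 5p^2 - 7/4p - 27/4, LT = p^2.
f_2 = -7q^2 + 11p - 3/4q + 75/4, LT = q^2.

S(f_1,f_2): leading monomials are coprime, so the S-polynomial reduces to 0 (Buchberger's first criterion).
Every S-polynomial of the final basis reduces to 0, so we have a Gröbner basis.

G = {p^2 - 7/20p - 27/20, q^2 - 11/7p + 3/28q - 75/28}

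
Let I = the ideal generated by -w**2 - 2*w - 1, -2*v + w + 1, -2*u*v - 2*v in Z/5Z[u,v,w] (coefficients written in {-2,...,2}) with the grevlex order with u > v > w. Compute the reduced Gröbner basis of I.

G = {u*w + u + w + 1, w**2 + 2*w + 1, v + 2*w + 2}

f_1 = -w**2 - 2*w - 1, LT = w**2.
f_2 = -2*v + w + 1, LT = v.
f_3 = -2*u*v - 2*v, LT = u*v.

S(f_2,f_3): lcm = u*v. S = 2*u*w + 2*u - v.
  leading term u*w: no divisor's leading term divides it; move 2*u*w to the remainder.
  leading term u: no divisor's leading term divides it; move 2*u to the remainder.
  leading term v: subtract (-2)·f_2 from -v → 2*w + 2
  leading term w: no divisor's leading term divides it; move 2*w to the remainder.
  leading term 1: no divisor's leading term divides it; move 2 to the remainder.
  remainder 2*u*w + 2*u + 2*w + 2 ≠ 0; add g_4 = 2*u*w + 2*u + 2*w + 2 to the basis.

The other S-polynomials (S(f_1,f_2), S(f_1,f_3), S(f_1,g_4), S(f_2,g_4), S(f_3,g_4)) all reduce to 0 modulo the current basis, so we have a Gröbner basis.
Inter-reduce: drop elements whose leading term is divisible by another's, tail-reduce, and make monic.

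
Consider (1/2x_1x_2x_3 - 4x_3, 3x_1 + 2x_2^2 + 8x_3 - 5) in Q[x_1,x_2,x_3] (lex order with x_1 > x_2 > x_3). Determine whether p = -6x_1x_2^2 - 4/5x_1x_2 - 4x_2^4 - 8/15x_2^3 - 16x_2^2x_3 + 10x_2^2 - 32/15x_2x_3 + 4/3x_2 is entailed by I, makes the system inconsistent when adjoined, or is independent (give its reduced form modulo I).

-6x_1x_2^2 - 4/5x_1x_2 - 4x_2^4 - 8/15x_2^3 - 16x_2^2x_3 + 10x_2^2 - 32/15x_2x_3 + 4/3x_2 lies in I (it reduces to 0).

First compute the reduced Gröbner basis of I by Buchberger's algorithm.
f_1 = 1/2x_1x_2x_3 - 4x_3, LT = x_1x_2x_3.
f_2 = 3x_1 + 2x_2^2 + 8x_3 - 5, LT = x_1.

S(f_1,f_2): lcm = x_1x_2x_3. S = -2/3x_2^3x_3 - 8/3x_2x_3^2 + 5/3x_2x_3 - 8x_3.
  reduce S modulo (f_1, f_2):
  remainder -2/3x_2^3x_3 - 8/3x_2x_3^2 + 5/3x_2x_3 - 8x_3 ≠ 0; add h_3 = -2/3x_2^3x_3 - 8/3x_2x_3^2 + 5/3x_2x_3 - 8x_3 to the basis.

The other S-polynomials (S(f_1,h_3), S(f_2,h_3)) all reduce to 0 modulo the current basis, so we have a Gröbner basis.
Inter-reduce: drop elements whose leading term is divisible by another's, tail-reduce, and make monic.
Reduced Gröbner basis: {x_1 + 2/3x_2^2 + 8/3x_3 - 5/3, x_2^3x_3 + 4x_2x_3^2 - 5/2x_2x_3 + 12x_3}.
Label its elements g_1 = x_1 + 2/3x_2^2 + 8/3x_3 - 5/3, g_2 = x_2^3x_3 + 4x_2x_3^2 - 5/2x_2x_3 + 12x_3.

Reduce p = -6x_1x_2^2 - 4/5x_1x_2 - 4x_2^4 - 8/15x_2^3 - 16x_2^2x_3 + 10x_2^2 - 32/15x_2x_3 + 4/3x_2 modulo G:
  leading term x_1x_2^2: subtract (-6x_2^2)·g_1 from -6x_1x_2^2 - 4/5x_1x_2 - 4x_2^4 - 8/15x_2^3 - 16x_2^2x_3 + 10x_2^2 - 32/15x_2x_3 + 4/3x_2 → -4/5x_1x_2 - 8/15x_2^3 - 32/15x_2x_3 + 4/3x_2
  leading term x_1x_2: subtract (-4/5x_2)·g_1 from -4/5x_1x_2 - 8/15x_2^3 - 32/15x_2x_3 + 4/3x_2 → 0
  normal form = 0.
Since the normal form is 0, p ∈ I.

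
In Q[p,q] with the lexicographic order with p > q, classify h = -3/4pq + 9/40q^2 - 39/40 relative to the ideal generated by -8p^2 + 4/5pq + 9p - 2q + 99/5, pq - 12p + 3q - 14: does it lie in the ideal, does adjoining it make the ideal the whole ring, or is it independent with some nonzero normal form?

First compute the reduced Gröbner basis of I by Buchberger's algorithm.
f_1 = -8p^2 + 4/5pq + 9p - 2q + 99/5, LT = p^2.
f_2 = pq - 12p + 3q - 14, LT = pq.

S(f_1,f_2): lcm = p^2q. S = 12p^2 - 1/10pq^2 - 33/8pq + 14p + 1/4q^2 - 99/40q.
  leading term p^2: subtract (-3/2)·f_1 from 12p^2 - 1/10pq^2 - 33/8pq + 14p + 1/4q^2 - 99/40q → -1/10pq^2 - 117/40pq + 55/2p + 1/4q^2 - 219/40q + 297/10
  leading term pq^2: subtract (-1/10q)·f_2 from -1/10pq^2 - 117/40pq + 55/2p + 1/4q^2 - 219/40q + 297/10 → -33/8pq + 55/2p + 11/20q^2 - 55/8q + 297/10
  leading term pq: subtract (-33/8)·f_2 from -33/8pq + 55/2p + 11/20q^2 - 55/8q + 297/10 → -22p + 11/20q^2 + 11/2q - 561/20
  leading term p: no divisor's leading term divides it; move -22p to the remainder.
  leading term q^2: no divisor's leading term divides it; move 11/20q^2 to the remainder.
  leading term q: no divisor's leading term divides it; move 11/2q to the remainder.
  leading term 1: no divisor's leading term divides it; move -561/20 to the remainder.
  remainder -22p + 11/20q^2 + 11/2q - 561/20 ≠ 0; add k_3 = -22p + 11/20q^2 + 11/2q - 561/20 to the basis.

S(f_1,k_3): lcm = p^2. S = 1/40pq^2 + 3/20pq - 12/5p + 1/4q - 99/40.
  leading term pq^2: subtract (1/40q)·f_2 from 1/40pq^2 + 3/20pq - 12/5p + 1/4q - 99/40 → 9/20pq - 12/5p - 3/40q^2 + 3/5q - 99/40
  leading term pq: subtract (9/20)·f_2 from 9/20pq - 12/5p - 3/40q^2 + 3/5q - 99/40 → 3p - 3/40q^2 - 3/4q + 153/40
  leading term p: subtract (-3/22)·k_3 from 3p - 3/40q^2 - 3/4q + 153/40 → 0
  remainder 0.

S(f_2,k_3): lcm = pq. S = -12p + 1/40q^3 + 1/4q^2 + 69/40q - 14.
  leading term p: subtract (6/11)·k_3 from -12p + 1/40q^3 + 1/4q^2 + 69/40q - 14 → 1/40q^3 - 1/20q^2 - 51/40q + 13/10
  leading term q^3: no divisor's leading term divides it; move 1/40q^3 to the remainder.
  leading term q^2: no divisor's leading term divides it; move -1/20q^2 to the remainder.
  leading term q: no divisor's leading term divides it; move -51/40q to the remainder.
  leading term 1: no divisor's leading term divides it; move 13/10 to the remainder.
  remainder 1/40q^3 - 1/20q^2 - 51/40q + 13/10 ≠ 0; add k_4 = 1/40q^3 - 1/20q^2 - 51/40q + 13/10 to the basis.

S(f_1,k_4): leading monomials are coprime, so the S-polynomial reduces to 0 (Buchberger's first criterion).
S(f_2,k_4): lcm = pq^3. S = -10pq^2 + 51pq - 52p + 3q^3 - 14q^2.
  leading term pq^2: subtract (-10q)·f_2 from -10pq^2 + 51pq - 52p + 3q^3 - 14q^2 → -69pq - 52p + 3q^3 + 16q^2 - 140q
  leading term pq: subtract (-69)·f_2 from -69pq - 52p + 3q^3 + 16q^2 - 140q → -880p + 3q^3 + 16q^2 + 67q - 966
  leading term p: subtract (40)·k_3 from -880p + 3q^3 + 16q^2 + 67q - 966 → 3q^3 - 6q^2 - 153q + 156
  leading term q^3: subtract (120)·k_4 from 3q^3 - 6q^2 - 153q + 156 → 0
  remainder 0.

S(k_3,k_4): leading monomials are coprime, so the S-polynomial reduces to 0 (Buchberger's first criterion).
Every S-polynomial of the final basis reduces to 0, so we have a Gröbner basis.
Inter-reduce: drop elements whose leading term is divisible by another's, tail-reduce, and make monic.
Reduced Gröbner basis: {p - 1/40q^2 - 1/4q + 51/40, q^3 - 2q^2 - 51q + 52}.
Label its elements g_1 = p - 1/40q^2 - 1/4q + 51/40, g_2 = q^3 - 2q^2 - 51q + 52.

Reduce h = -3/4pq + 9/40q^2 - 39/40 modulo G:
  leading term pq: subtract (-3/4q)·g_1 from -3/4pq + 9/40q^2 - 39/40 → -3/160q^3 + 3/80q^2 + 153/160q - 39/40
  leading term q^3: subtract (-3/160)·g_2 from -3/160q^3 + 3/80q^2 + 153/160q - 39/40 → 0
  normal form = 0.
Since the normal form is 0, h ∈ I.

-3/4pq + 9/40q^2 - 39/40 lies in I (it reduces to 0).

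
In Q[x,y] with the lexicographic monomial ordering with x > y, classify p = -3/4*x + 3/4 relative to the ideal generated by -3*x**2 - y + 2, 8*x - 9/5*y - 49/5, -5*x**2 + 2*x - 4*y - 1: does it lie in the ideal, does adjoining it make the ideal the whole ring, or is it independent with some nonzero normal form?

First compute the reduced Gröbner basis of I by Buchberger's algorithm.
f_1 = -3*x**2 - y + 2, LT = x**2.
f_2 = 8*x - 9/5*y - 49/5, LT = x.
f_3 = -5*x**2 + 2*x - 4*y - 1, LT = x**2.

S(f_1,f_2): lcm = x**2. S = 9/40*x*y + 49/40*x + 1/3*y - 2/3.
  reduce S modulo (f_1, f_2, f_3):
  remainder 81/1600*y**2 + 2123/2400*y + 4003/4800 ≠ 0; add h_4 = 81/1600*y**2 + 2123/2400*y + 4003/4800 to the basis.

S(f_1,f_3): lcm = x**2. S = 2/5*x - 7/15*y - 13/15.
  reduce S modulo (f_1, f_2, f_3, h_4):
  remainder -113/300*y - 113/300 ≠ 0; add h_5 = -113/300*y - 113/300 to the basis.

The other S-polynomials (S(f_2,f_3), S(f_1,h_4), S(f_2,h_4), S(f_3,h_4), S(f_1,h_5), S(f_2,h_5), S(f_3,h_5), S(h_4,h_5)) all reduce to 0 modulo the current basis, so we have a Gröbner basis.
Inter-reduce: drop elements whose leading term is divisible by another's, tail-reduce, and make monic.
Reduced Gröbner basis: {x - 1, y + 1}.
Label its elements g_1 = x - 1, g_2 = y + 1.

Reduce p = -3/4*x + 3/4 modulo G:
  leading term x: subtract (-3/4)·g_1 from -3/4*x + 3/4 → 0
  normal form = 0.
Since the normal form is 0, p ∈ I.

-3/4*x + 3/4 lies in I (it reduces to 0).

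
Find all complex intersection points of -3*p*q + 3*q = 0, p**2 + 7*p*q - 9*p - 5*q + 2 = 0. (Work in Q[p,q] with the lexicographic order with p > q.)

{(9/2 - sqrt(73)/2, 0), (sqrt(73)/2 + 9/2, 0), (1, 3)}

Compute a lex Gröbner basis by Buchberger's algorithm.
f_1 = -3*p*q + 3*q, LT = p*q.
f_2 = p**2 + 7*p*q - 9*p - 5*q + 2, LT = p**2.

S(f_1,f_2): lcm = p**2*q. S = -7*p*q**2 + 8*p*q + 5*q**2 - 2*q.
  reduce S modulo (f_1, f_2):
  remainder -2*q**2 + 6*q ≠ 0; add h_3 = -2*q**2 + 6*q to the basis.

The other S-polynomials (S(f_1,h_3), S(f_2,h_3)) all reduce to 0 modulo the current basis, so we have a Gröbner basis.
Inter-reduce: drop elements whose leading term is divisible by another's, tail-reduce, and make monic.
Reduced Gröbner basis: {p**2 - 9*p + 2*q + 2, p*q - q, q**2 - 3*q}.

A lex Gröbner basis eliminates variables successively. Here q**2 - 3*q depends only on q, with roots {0, 3}; lifting each root through the earlier basis elements recovers the full solutions.
  q = 0: the earlier basis element becomes p**2 - 9*p + 2 = 0, giving p = 9/2 - sqrt(73)/2, sqrt(73)/2 + 9/2 — points (9/2 - sqrt(73)/2, 0), (sqrt(73)/2 + 9/2, 0).
  q = 3: the earlier basis elements become p**2 - 9*p + 8 = 0; 3*p - 3 = 0, giving p = 1 — point (1, 3).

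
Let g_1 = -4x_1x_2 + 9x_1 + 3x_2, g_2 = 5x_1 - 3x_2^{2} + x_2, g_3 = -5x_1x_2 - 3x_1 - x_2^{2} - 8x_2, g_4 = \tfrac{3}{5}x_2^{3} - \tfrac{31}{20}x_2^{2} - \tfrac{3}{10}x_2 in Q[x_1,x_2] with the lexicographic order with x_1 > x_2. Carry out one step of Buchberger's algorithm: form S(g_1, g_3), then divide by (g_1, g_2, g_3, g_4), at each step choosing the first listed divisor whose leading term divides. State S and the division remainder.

lcm(LM(g_1), LM(g_3)) = x_1x_2.
S = (lcm/LT(g_1))·g_1 − (lcm/LT(g_3))·g_3 = -\tfrac{57}{20}x_1 - \tfrac{1}{5}x_2^{2} - \tfrac{47}{20}x_2.
Reduce S modulo (g_1, g_2, g_3, g_4) in that order:
  leading term x_1: subtract (-\tfrac{57}{100})·g_2 from -\tfrac{57}{20}x_1 - \tfrac{1}{5}x_2^{2} - \tfrac{47}{20}x_2 → -\tfrac{191}{100}x_2^{2} - \tfrac{89}{50}x_2
  leading term x_2^{2}: no divisor's leading term divides it; move -\tfrac{191}{100}x_2^{2} to the remainder.
  leading term x_2: no divisor's leading term divides it; move -\tfrac{89}{50}x_2 to the remainder.
The remainder -\tfrac{191}{100}x_2^{2} - \tfrac{89}{50}x_2 is nonzero, so it would be added as the next basis element.

S(g_1, g_3) = -\tfrac{57}{20}x_1 - \tfrac{1}{5}x_2^{2} - \tfrac{47}{20}x_2; remainder on division = -\tfrac{191}{100}x_2^{2} - \tfrac{89}{50}x_2.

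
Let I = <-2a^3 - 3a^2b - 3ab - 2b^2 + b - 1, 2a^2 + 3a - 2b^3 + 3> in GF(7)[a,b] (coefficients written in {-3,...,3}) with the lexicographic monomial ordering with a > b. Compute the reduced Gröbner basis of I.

f_1 = -2a^3 - 3a^2b - 3ab - 2b^2 + b - 1, LT = a^3.
f_2 = 2a^2 + 3a - 2b^3 + 3, LT = a^2.

S(f_1,f_2): lcm = a^3. S = -2a^2b + 2a^2 + ab^3 - 2ab + 2a + b^2 + 3b - 3.
  reduce S modulo (f_1, f_2):
  remainder ab^3 + ab - a - 2b^4 + 2b^3 + b^2 - b + 1 ≠ 0; add g_3 = ab^3 + ab - a - 2b^4 + 2b^3 + b^2 - b + 1 to the basis.

S(f_1,g_3): lcm = a^3b^3. S = -a^3b + a^3 - 2a^2b^3 - a^2b^2 + a^2b - a^2 - 2ab^4 + b^5 + 3b^4 - 3b^3.
  reduce S modulo (f_1, f_2, g_3):
  remainder ab^2 + 3ab + a - 2b^6 + b^5 + 2b^4 + 3b^3 - 2b^2 - 2b - 2 ≠ 0; add g_4 = ab^2 + 3ab + a - 2b^6 + b^5 + 2b^4 + 3b^3 - 2b^2 - 2b - 2 to the basis.

S(f_1,g_4): lcm = a^3b^2. S = -3a^3b - a^3 + 2a^2b^6 - a^2b^5 - 2a^2b^4 + 2a^2b^3 + 2a^2b^2 + 2a^2b + 2a^2 - 2ab^3 + b^4 + 3b^3 - 3b^2.
  reduce S modulo (f_1, f_2, g_3, g_4):
  remainder -ab - a + 2b^9 - b^8 - b^7 - b^6 + 2b^4 + b^3 - 3b^2 + b - 2 ≠ 0; add g_5 = -ab - a + 2b^9 - b^8 - b^7 - b^6 + 2b^4 + b^3 - 3b^2 + b - 2 to the basis.

S(f_2,g_4): lcm = a^2b^2. S = -3a^2b - a^2 + 2ab^6 - ab^5 - 2ab^4 - 3ab^3 + 2ab + 2a - b^5 - 2b^2.
  reduce S modulo (f_1, f_2, g_3, g_4, g_5):
  remainder b^9 + 3b^8 + 3b^6 + 2b^5 + 3b^4 + 2b^3 + 3b^2 + b + 3 ≠ 0; add g_6 = b^9 + 3b^8 + 3b^6 + 2b^5 + 3b^4 + 2b^3 + 3b^2 + b + 3 to the basis.

S(f_1,g_5): lcm = a^3b. S = -a^3 + 2a^2b^9 - a^2b^8 - a^2b^7 - a^2b^6 + 2a^2b^4 + a^2b^3 + 2a^2b^2 + a^2b - 2a^2 - 2ab^2 + b^3 + 3b^2 - 3b.
  reduce S modulo (f_1, f_2, g_3, g_4, g_5, g_6):
  remainder -a - b^8 - 2b^7 + b^6 + 3b^5 - 2b^4 + 2b^3 + 2b + 3 ≠ 0; add g_7 = -a - b^8 - 2b^7 + b^6 + 3b^5 - 2b^4 + 2b^3 + 2b + 3 to the basis.

The other S-polynomials (S(f_2,g_3), S(g_3,g_4), S(f_2,g_5), S(g_3,g_5), S(g_4,g_5), S(f_1,g_6), S(f_2,g_6), S(g_3,g_6), S(g_4,g_6), S(g_5,g_6), S(f_1,g_7), S(f_2,g_7), S(g_3,g_7), S(g_4,g_7), S(g_5,g_7), S(g_6,g_7)) all reduce to 0 modulo the current basis, so we have a Gröbner basis.
Inter-reduce: drop elements whose leading term is divisible by another's, tail-reduce, and make monic.

G = {a + b^8 + 2b^7 - b^6 - 3b^5 + 2b^4 - 2b^3 - 2b - 3, b^9 + 3b^8 + 3b^6 + 2b^5 + 3b^4 + 2b^3 + 3b^2 + b + 3}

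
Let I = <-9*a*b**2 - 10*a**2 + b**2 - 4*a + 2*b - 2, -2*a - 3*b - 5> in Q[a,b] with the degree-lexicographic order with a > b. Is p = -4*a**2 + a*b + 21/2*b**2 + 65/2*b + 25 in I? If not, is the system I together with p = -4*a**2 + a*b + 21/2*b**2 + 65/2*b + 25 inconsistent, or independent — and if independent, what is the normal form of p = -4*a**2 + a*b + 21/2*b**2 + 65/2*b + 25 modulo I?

First compute the reduced Gröbner basis of I by Buchberger's algorithm.
f_1 = -9*a*b**2 - 10*a**2 + b**2 - 4*a + 2*b - 2, LT = a*b**2.
f_2 = -2*a - 3*b - 5, LT = a.

S(f_1,f_2): lcm = a*b**2. S = -3/2*b**3 + 10/9*a**2 - 47/18*b**2 + 4/9*a - 2/9*b + 2/9.
  leading term b**3: no divisor's leading term divides it; move -3/2*b**3 to the remainder.
  leading term a**2: subtract (-5/9*a)·f_2 from 10/9*a**2 - 47/18*b**2 + 4/9*a - 2/9*b + 2/9 → -5/3*a*b - 47/18*b**2 - 7/3*a - 2/9*b + 2/9
  leading term a*b: subtract (5/6*b)·f_2 from -5/3*a*b - 47/18*b**2 - 7/3*a - 2/9*b + 2/9 → -1/9*b**2 - 7/3*a + 71/18*b + 2/9
  leading term b**2: no divisor's leading term divides it; move -1/9*b**2 to the remainder.
  leading term a: subtract (7/6)·f_2 from -7/3*a + 71/18*b + 2/9 → 67/9*b + 109/18
  leading term b: no divisor's leading term divides it; move 67/9*b to the remainder.
  leading term 1: no divisor's leading term divides it; move 109/18 to the remainder.
  remainder -3/2*b**3 - 1/9*b**2 + 67/9*b + 109/18 ≠ 0; add h_3 = -3/2*b**3 - 1/9*b**2 + 67/9*b + 109/18 to the basis.

S(f_1,h_3): lcm = a*b**3. S = 10/9*a**2*b - 2/27*a*b**2 - 1/9*b**3 + 146/27*a*b - 2/9*b**2 + 109/27*a + 2/9*b.
  leading term a**2*b: subtract (-5/9*a*b)·f_2 from 10/9*a**2*b - 2/27*a*b**2 - 1/9*b**3 + 146/27*a*b - 2/9*b**2 + 109/27*a + 2/9*b → -47/27*a*b**2 - 1/9*b**3 + 71/27*a*b - 2/9*b**2 + 109/27*a + 2/9*b
  leading term a*b**2: subtract (47/243)·f_1 from -47/27*a*b**2 - 1/9*b**3 + 71/27*a*b - 2/9*b**2 + 109/27*a + 2/9*b → -1/9*b**3 + 470/243*a**2 + 71/27*a*b - 101/243*b**2 + 1169/243*a - 40/243*b + 94/243
  leading term b**3: subtract (2/27)·h_3 from -1/9*b**3 + 470/243*a**2 + 71/27*a*b - 101/243*b**2 + 1169/243*a - 40/243*b + 94/243 → 470/243*a**2 + 71/27*a*b - 11/27*b**2 + 1169/243*a - 58/81*b - 5/81
  leading term a**2: subtract (-235/243*a)·f_2 from 470/243*a**2 + 71/27*a*b - 11/27*b**2 + 1169/243*a - 58/81*b - 5/81 → -22/81*a*b - 11/27*b**2 - 2/81*a - 58/81*b - 5/81
  leading term a*b: subtract (11/81*b)·f_2 from -22/81*a*b - 11/27*b**2 - 2/81*a - 58/81*b - 5/81 → -2/81*a - 1/27*b - 5/81
  leading term a: subtract (1/81)·f_2 from -2/81*a - 1/27*b - 5/81 → 0
  remainder 0.

S(f_2,h_3): leading monomials are coprime, so the S-polynomial reduces to 0 (Buchberger's first criterion).
Every S-polynomial of the final basis reduces to 0, so we have a Gröbner basis.
Inter-reduce: drop elements whose leading term is divisible by another's, tail-reduce, and make monic.
Reduced Gröbner basis: {b**3 + 2/27*b**2 - 134/27*b - 109/27, a + 3/2*b + 5/2}.
Label its elements g_1 = b**3 + 2/27*b**2 - 134/27*b - 109/27, g_2 = a + 3/2*b + 5/2.

Reduce p = -4*a**2 + a*b + 21/2*b**2 + 65/2*b + 25 modulo G:
  leading term a**2: subtract (-4*a)·g_2 from -4*a**2 + a*b + 21/2*b**2 + 65/2*b + 25 → 7*a*b + 21/2*b**2 + 10*a + 65/2*b + 25
  leading term a*b: subtract (7*b)·g_2 from 7*a*b + 21/2*b**2 + 10*a + 65/2*b + 25 → 10*a + 15*b + 25
  leading term a: subtract (10)·g_2 from 10*a + 15*b + 25 → 0
  normal form = 0.
Since the normal form is 0, p ∈ I.

-4*a**2 + a*b + 21/2*b**2 + 65/2*b + 25 lies in I (it reduces to 0).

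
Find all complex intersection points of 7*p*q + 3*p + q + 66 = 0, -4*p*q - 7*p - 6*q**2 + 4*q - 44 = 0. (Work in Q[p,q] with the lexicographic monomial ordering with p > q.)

{(-4, 2), (36/37 - 17*sqrt(5705)*I/259, -5/6 - sqrt(5705)*I/42), (36/37 + 17*sqrt(5705)*I/259, -5/6 + sqrt(5705)*I/42)}

Compute a lex Gröbner basis by Buchberger's algorithm.
f_1 = 7*p*q + 3*p + q + 66, LT = p*q.
f_2 = -4*p*q - 7*p - 6*q**2 + 4*q - 44, LT = p*q.

S(f_1,f_2): lcm = p*q. S = -37/28*p - 3/2*q**2 + 8/7*q - 11/7.
  reduce S modulo (f_1, f_2):
  remainder -37/28*p - 3/2*q**2 + 8/7*q - 11/7 ≠ 0; add h_3 = -37/28*p - 3/2*q**2 + 8/7*q - 11/7 to the basis.

S(f_1,h_3): lcm = p*q. S = 3/7*p - 42/37*q**3 + 32/37*q**2 - 271/259*q + 66/7.
  reduce S modulo (f_1, f_2, h_3):
  remainder -42/37*q**3 + 14/37*q**2 - 25/37*q + 330/37 ≠ 0; add h_4 = -42/37*q**3 + 14/37*q**2 - 25/37*q + 330/37 to the basis.

The other S-polynomials (S(f_2,h_3), S(f_1,h_4), S(f_2,h_4), S(h_3,h_4)) all reduce to 0 modulo the current basis, so we have a Gröbner basis.
Inter-reduce: drop elements whose leading term is divisible by another's, tail-reduce, and make monic.
Reduced Gröbner basis: {p + 42/37*q**2 - 32/37*q + 44/37, q**3 - 1/3*q**2 + 25/42*q - 55/7}.

A lex Gröbner basis eliminates variables successively. Here q**3 - 1/3*q**2 + 25/42*q - 55/7 depends only on q, with roots {2, -5/6 - sqrt(5705)*I/42, -5/6 + sqrt(5705)*I/42}; lifting each root through the earlier basis elements recovers the full solutions.
  q = 2: the earlier basis element becomes p + 4 = 0, giving p = -4 — point (-4, 2).
  q = -5/6 - sqrt(5705)*I/42: the earlier basis element becomes p - 36/37 + 17*sqrt(5705)*I/259 = 0, giving p = 36/37 - 17*sqrt(5705)*I/259 — point (36/37 - 17*sqrt(5705)*I/259, -5/6 - sqrt(5705)*I/42).
  q = -5/6 + sqrt(5705)*I/42: the earlier basis element becomes p - 36/37 - 17*sqrt(5705)*I/259 = 0, giving p = 36/37 + 17*sqrt(5705)*I/259 — point (36/37 + 17*sqrt(5705)*I/259, -5/6 + sqrt(5705)*I/42).
This is the nonlinear analogue of row-reducing a linear system.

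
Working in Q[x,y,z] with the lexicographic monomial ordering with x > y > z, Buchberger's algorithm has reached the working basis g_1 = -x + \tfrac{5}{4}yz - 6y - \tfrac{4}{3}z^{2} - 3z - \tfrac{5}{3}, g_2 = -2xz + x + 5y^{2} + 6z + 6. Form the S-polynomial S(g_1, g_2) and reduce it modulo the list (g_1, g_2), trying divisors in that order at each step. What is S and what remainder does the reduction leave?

S(g_1, g_2) = \tfrac{1}{2}x + \tfrac{5}{2}y^{2} - \tfrac{5}{4}yz^{2} + 6yz + \tfrac{4}{3}z^{3} + 3z^{2} + \tfrac{14}{3}z + 3; remainder on division = \tfrac{5}{2}y^{2} - \tfrac{5}{4}yz^{2} + \tfrac{53}{8}yz - 3y + \tfrac{4}{3}z^{3} + \tfrac{7}{3}z^{2} + \tfrac{19}{6}z + \tfrac{13}{6}.

lcm(LM(g_1), LM(g_2)) = xz.
S = (lcm/LT(g_1))·g_1 − (lcm/LT(g_2))·g_2 = \tfrac{1}{2}x + \tfrac{5}{2}y^{2} - \tfrac{5}{4}yz^{2} + 6yz + \tfrac{4}{3}z^{3} + 3z^{2} + \tfrac{14}{3}z + 3.
Reduce S modulo (g_1, g_2) in that order:
  leading term x: subtract (-\tfrac{1}{2})·g_1 from \tfrac{1}{2}x + \tfrac{5}{2}y^{2} - \tfrac{5}{4}yz^{2} + 6yz + \tfrac{4}{3}z^{3} + 3z^{2} + \tfrac{14}{3}z + 3 → \tfrac{5}{2}y^{2} - \tfrac{5}{4}yz^{2} + \tfrac{53}{8}yz - 3y + \tfrac{4}{3}z^{3} + \tfrac{7}{3}z^{2} + \tfrac{19}{6}z + \tfrac{13}{6}
  leading term y^{2}: no divisor's leading term divides it; move \tfrac{5}{2}y^{2} to the remainder.
  leading term yz^{2}: no divisor's leading term divides it; move -\tfrac{5}{4}yz^{2} to the remainder.
  leading term yz: no divisor's leading term divides it; move \tfrac{53}{8}yz to the remainder.
  leading term y: no divisor's leading term divides it; move -3y to the remainder.
  leading term z^{3}: no divisor's leading term divides it; move \tfrac{4}{3}z^{3} to the remainder.
  leading term z^{2}: no divisor's leading term divides it; move \tfrac{7}{3}z^{2} to the remainder.
  leading term z: no divisor's leading term divides it; move \tfrac{19}{6}z to the remainder.
  leading term 1: no divisor's leading term divides it; move \tfrac{13}{6} to the remainder.
The remainder \tfrac{5}{2}y^{2} - \tfrac{5}{4}yz^{2} + \tfrac{53}{8}yz - 3y + \tfrac{4}{3}z^{3} + \tfrac{7}{3}z^{2} + \tfrac{19}{6}z + \tfrac{13}{6} is nonzero, so it would be added as the next basis element.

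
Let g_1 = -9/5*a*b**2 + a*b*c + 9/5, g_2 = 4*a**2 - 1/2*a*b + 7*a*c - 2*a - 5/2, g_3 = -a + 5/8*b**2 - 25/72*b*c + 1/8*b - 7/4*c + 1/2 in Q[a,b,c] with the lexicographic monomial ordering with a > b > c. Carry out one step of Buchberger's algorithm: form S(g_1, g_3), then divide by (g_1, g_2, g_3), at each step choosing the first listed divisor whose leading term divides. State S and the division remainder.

S(g_1, g_3) = -5/9*a*b*c + 5/8*b**4 - 25/72*b**3*c + 1/8*b**3 - 7/4*b**2*c + 1/2*b**2 - 1; remainder on division = 5/8*b**4 - 25/36*b**3*c + 1/8*b**3 + 125/648*b**2*c**2 - 131/72*b**2*c + 1/2*b**2 + 35/36*b*c**2 - 5/18*b*c - 1.

lcm(LM(g_1), LM(g_3)) = a*b**2.
S = (lcm/LT(g_1))·g_1 − (lcm/LT(g_3))·g_3 = -5/9*a*b*c + 5/8*b**4 - 25/72*b**3*c + 1/8*b**3 - 7/4*b**2*c + 1/2*b**2 - 1.
Reduce S modulo (g_1, g_2, g_3) in that order:
  leading term a*b*c: subtract (5/9*b*c)·g_3 from -5/9*a*b*c + 5/8*b**4 - 25/72*b**3*c + 1/8*b**3 - 7/4*b**2*c + 1/2*b**2 - 1 → 5/8*b**4 - 25/36*b**3*c + 1/8*b**3 + 125/648*b**2*c**2 - 131/72*b**2*c + 1/2*b**2 + 35/36*b*c**2 - 5/18*b*c - 1
  leading term b**4: no divisor's leading term divides it; move 5/8*b**4 to the remainder.
  leading term b**3*c: no divisor's leading term divides it; move -25/36*b**3*c to the remainder.
  leading term b**3: no divisor's leading term divides it; move 1/8*b**3 to the remainder.
  leading term b**2*c**2: no divisor's leading term divides it; move 125/648*b**2*c**2 to the remainder.
  leading term b**2*c: no divisor's leading term divides it; move -131/72*b**2*c to the remainder.
  leading term b**2: no divisor's leading term divides it; move 1/2*b**2 to the remainder.
  leading term b*c**2: no divisor's leading term divides it; move 35/36*b*c**2 to the remainder.
  leading term b*c: no divisor's leading term divides it; move -5/18*b*c to the remainder.
  leading term 1: no divisor's leading term divides it; move -1 to the remainder.
The remainder 5/8*b**4 - 25/36*b**3*c + 1/8*b**3 + 125/648*b**2*c**2 - 131/72*b**2*c + 1/2*b**2 + 35/36*b*c**2 - 5/18*b*c - 1 is nonzero, so it would be added as the next basis element.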